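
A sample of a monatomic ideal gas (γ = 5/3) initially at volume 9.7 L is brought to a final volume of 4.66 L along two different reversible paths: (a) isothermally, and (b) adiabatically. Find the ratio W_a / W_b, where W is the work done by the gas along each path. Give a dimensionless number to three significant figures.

Path (a) isothermal: W = P₁V₁ ln(V₂/V₁) → W_a/(P₁V₁) = -0.7331.
Path (b) adiabatic: W = P₁V₁(1 − (V₁/V₂)^(γ−1))/(γ−1) → W_b/(P₁V₁) = -0.9454.
W_a / W_b = -0.7331 / -0.9454 = 0.7755.

W_a / W_b ≈ 0.775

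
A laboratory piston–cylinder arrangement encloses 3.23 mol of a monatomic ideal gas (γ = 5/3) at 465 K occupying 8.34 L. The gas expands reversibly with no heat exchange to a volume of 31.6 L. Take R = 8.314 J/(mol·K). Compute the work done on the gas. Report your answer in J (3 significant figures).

W ≈ -11000 J

Adiabatic: TV^(γ−1) = const with γ = 5/3.
T₂ = T₁ (V₁/V₂)^(γ−1) = 465 × (8.34/31.6)^0.667 = 465 × 0.4115 = 191.3 K.
W_by = nCᵥ(T₁ − T₂) = (3.23)(12.47)(465 − 191.3) = 11024 J.
Work on gas = −W_by = -11024 J.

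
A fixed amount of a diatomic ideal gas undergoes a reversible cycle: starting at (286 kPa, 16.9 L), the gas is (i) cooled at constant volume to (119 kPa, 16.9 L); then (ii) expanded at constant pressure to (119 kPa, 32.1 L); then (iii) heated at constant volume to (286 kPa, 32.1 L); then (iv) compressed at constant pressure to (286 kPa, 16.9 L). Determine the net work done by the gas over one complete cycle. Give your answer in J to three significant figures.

Constant-volume legs do no work.
W(ii) = (119)(32.1 − 16.9) = 1809 J; W(iv) = (286)(16.9 − 32.1) = -4347 J.
W_net = 1809 − 4347 = -2538 J (the counter-clockwise enclosed area).

W_net ≈ -2540 J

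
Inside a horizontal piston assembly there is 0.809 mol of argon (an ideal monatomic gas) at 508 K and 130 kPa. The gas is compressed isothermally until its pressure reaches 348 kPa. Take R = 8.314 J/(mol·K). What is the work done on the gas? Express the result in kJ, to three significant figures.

W ≈ 3.36 kJ

Isothermal process: W = nRT ln(V₂/V₁) = nRT ln(P₁/P₂).
W = (0.809)(8.314)(508) × ln(130/348)
  = 3417 × ln(0.3736) = 3417 × -0.9847
W_by_gas = -3364 J; work on gas = −W_by = 3364 J.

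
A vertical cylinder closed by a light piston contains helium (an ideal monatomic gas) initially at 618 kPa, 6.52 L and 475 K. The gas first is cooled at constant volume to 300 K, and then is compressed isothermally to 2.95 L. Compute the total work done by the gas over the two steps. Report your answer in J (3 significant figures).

W_total ≈ -2020 J

Step 1 (isochoric): W = 0 (constant volume).
After step 1: P = 390.3 kPa (V unchanged).
Step 2 (isothermal): W = P₁V₁ ln(V₂/V₁) = (2545) ln(2.95/6.52) = -2018 J.
W_total = 0 − 2018 = -2018 J.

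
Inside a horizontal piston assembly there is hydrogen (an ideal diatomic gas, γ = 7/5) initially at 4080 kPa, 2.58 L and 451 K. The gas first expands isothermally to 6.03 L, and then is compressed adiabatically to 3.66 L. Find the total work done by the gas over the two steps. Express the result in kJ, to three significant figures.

Step 1 (isothermal): W = P₁V₁ ln(V₂/V₁) = (10526) ln(6.03/2.58) = 8936 J.
After step 1: P = 1746 kPa, V = 6.03 L, T = 451 K.
Step 2 (adiabatic): W = (P₁V₁ − P₂V₂)/(γ−1) = (10526 − 12853)/0.4 = -5817 J.
W_total = 8936 − 5817 = 3119 J.

W_total ≈ 3.12 kJ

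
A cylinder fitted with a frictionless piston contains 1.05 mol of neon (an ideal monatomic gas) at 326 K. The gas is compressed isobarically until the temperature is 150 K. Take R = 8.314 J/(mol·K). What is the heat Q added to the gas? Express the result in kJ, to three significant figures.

Isobaric: W = nRΔT = (1.05)(8.314)(-176) = -1536 J.
ΔU = nCᵥΔT with Cᵥ = 3R/2: ΔU = (1.05)(12.47)(-176) = -2305 J.
Q = ΔU + W = -2305 − 1536 = -3841 J.

Q ≈ -3.84 kJ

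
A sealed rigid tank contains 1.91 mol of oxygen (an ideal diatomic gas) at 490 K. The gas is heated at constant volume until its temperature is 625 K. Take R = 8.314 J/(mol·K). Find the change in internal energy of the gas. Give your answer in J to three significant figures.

ΔU ≈ 5360 J

Constant volume ⇒ W = 0, so Q = ΔU = nCᵥΔT with Cᵥ = 5R/2 = 20.79 J/(mol·K).
ΔU = (1.91)(20.79)(625 − 490) = 5359 J.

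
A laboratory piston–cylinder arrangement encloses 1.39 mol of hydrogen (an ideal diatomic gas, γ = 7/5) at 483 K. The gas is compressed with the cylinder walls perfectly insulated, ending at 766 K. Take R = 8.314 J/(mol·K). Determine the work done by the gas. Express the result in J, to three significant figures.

W ≈ -8180 J

Adiabatic ⇒ Q = 0, so W_by = −ΔU = nCᵥ(T₁ − T₂).
Cᵥ = 5R/2 = 20.79 J/(mol·K).
W = (1.39)(20.79)(483 − 766) = -8176 J.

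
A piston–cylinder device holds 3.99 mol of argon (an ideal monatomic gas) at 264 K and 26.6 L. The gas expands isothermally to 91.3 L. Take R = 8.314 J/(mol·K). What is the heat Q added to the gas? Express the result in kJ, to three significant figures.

Isothermal ⇒ ΔU = 0, so Q = W = nRT ln(V₂/V₁).
Q = (3.99)(8.314)(264) ln(91.3/26.6) = 8758 × 1.233 = 10800 J.

Q ≈ 10.8 kJ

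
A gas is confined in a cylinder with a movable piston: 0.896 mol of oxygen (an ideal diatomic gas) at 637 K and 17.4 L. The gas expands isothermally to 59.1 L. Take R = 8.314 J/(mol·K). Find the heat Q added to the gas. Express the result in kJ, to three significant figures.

Isothermal ⇒ ΔU = 0, so Q = W = nRT ln(V₂/V₁).
Q = (0.896)(8.314)(637) ln(59.1/17.4) = 4745 × 1.223 = 5802 J.

Q ≈ 5.80 kJ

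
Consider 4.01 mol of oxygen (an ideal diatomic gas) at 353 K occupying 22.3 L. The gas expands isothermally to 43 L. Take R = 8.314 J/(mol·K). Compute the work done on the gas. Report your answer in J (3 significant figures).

Isothermal: W = nRT ln(V₂/V₁).
W = (4.01)(8.314)(353) × ln(43/22.3)
  = 11769 × 0.6566
W_by_gas = 7727 J; work on gas = −W_by = -7727 J.

W ≈ -7730 J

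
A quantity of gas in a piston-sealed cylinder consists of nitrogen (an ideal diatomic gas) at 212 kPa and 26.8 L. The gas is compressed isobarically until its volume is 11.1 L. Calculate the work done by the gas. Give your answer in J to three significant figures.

Isobaric: W = P ΔV.
W = (212 kPa)(11.1 − 26.8 L) = (212)(-15.7) = -3328 J.

W ≈ -3330 J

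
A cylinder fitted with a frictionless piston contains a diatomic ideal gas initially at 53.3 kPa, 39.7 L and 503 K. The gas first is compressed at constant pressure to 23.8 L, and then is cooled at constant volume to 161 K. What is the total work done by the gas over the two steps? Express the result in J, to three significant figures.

Step 1 (isobaric): W = PΔV = (53.3 kPa)(23.8 − 39.7 L) = -847.5 J.
Step 2 (isochoric): W = 0 (constant volume).
W_total = -847.5 + 0 = -847.5 J.

W_total ≈ -847 J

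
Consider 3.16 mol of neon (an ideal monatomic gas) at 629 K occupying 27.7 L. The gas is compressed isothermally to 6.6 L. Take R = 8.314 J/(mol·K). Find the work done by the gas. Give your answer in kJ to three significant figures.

W ≈ -23.7 kJ

Isothermal: W = nRT ln(V₂/V₁).
W = (3.16)(8.314)(629) × ln(6.6/27.7)
  = 16525 × -1.434
W_by_gas = -23703 J.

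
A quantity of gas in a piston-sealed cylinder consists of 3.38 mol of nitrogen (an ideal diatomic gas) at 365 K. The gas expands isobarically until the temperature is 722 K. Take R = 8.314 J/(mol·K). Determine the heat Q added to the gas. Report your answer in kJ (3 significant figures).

Isobaric: W = nRΔT = (3.38)(8.314)(357) = 10032 J.
ΔU = nCᵥΔT with Cᵥ = 5R/2: ΔU = (3.38)(20.79)(357) = 25080 J.
Q = ΔU + W = 25080 + 10032 = 35113 J.

Q ≈ 35.1 kJ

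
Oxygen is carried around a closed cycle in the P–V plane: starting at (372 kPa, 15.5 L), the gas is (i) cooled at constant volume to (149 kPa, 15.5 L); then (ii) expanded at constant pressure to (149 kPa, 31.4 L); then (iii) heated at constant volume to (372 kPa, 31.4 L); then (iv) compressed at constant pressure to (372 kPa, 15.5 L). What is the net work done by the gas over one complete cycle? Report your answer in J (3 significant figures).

Constant-volume legs do no work.
W(ii) = (149)(31.4 − 15.5) = 2369 J; W(iv) = (372)(15.5 − 31.4) = -5915 J.
W_net = 2369 − 5915 = -3546 J (the counter-clockwise enclosed area).

W_net ≈ -3550 J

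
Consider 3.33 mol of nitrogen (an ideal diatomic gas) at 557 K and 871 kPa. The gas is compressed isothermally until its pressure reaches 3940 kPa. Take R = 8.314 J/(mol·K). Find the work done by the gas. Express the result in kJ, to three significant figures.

Isothermal process: W = nRT ln(V₂/V₁) = nRT ln(P₁/P₂).
W = (3.33)(8.314)(557) × ln(871/3940)
  = 15421 × ln(0.2211) = 15421 × -1.509
W_by_gas = -23275 J.

W ≈ -23.3 kJ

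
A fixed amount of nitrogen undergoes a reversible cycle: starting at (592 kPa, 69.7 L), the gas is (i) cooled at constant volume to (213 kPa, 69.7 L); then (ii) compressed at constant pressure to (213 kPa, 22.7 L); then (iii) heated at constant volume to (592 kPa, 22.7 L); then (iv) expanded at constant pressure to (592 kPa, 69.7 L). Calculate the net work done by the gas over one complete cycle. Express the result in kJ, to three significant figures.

W_net ≈ 17.8 kJ

Constant-volume legs do no work.
W(ii) = (213)(22.7 − 69.7) = -10011 J; W(iv) = (592)(69.7 − 22.7) = 27824 J.
W_net = -10011 + 27824 = 17813 J (the clockwise enclosed area).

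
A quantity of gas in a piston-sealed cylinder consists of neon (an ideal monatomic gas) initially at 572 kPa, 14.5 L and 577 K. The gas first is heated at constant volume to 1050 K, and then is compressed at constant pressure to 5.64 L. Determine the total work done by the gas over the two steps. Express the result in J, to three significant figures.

W_total ≈ -9220 J

Step 1 (isochoric): W = 0 (constant volume).
After step 1: P = 1041 kPa (V unchanged).
Step 2 (isobaric): W = PΔV = (1041 kPa)(5.64 − 14.5 L) = -9222 J.
W_total = 0 − 9222 = -9222 J.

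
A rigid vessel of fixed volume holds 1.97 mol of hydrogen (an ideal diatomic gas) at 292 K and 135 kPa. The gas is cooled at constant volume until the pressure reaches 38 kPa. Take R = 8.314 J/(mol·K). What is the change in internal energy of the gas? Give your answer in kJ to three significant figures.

Constant volume ⇒ W = 0, so Q = ΔU = nCᵥΔT with Cᵥ = 5R/2 = 20.79 J/(mol·K).
At constant V, T₂/T₁ = P₂/P₁ ⇒ ΔT = T₁(P₂/P₁ − 1) = 292·(38/135 − 1) = -209.8 K.
ΔU = (1.97)(20.79)(-209.8) = -8591 J.

ΔU ≈ -8.59 kJ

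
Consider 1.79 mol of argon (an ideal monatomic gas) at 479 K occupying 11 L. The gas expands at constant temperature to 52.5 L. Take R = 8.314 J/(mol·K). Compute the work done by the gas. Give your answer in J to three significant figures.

Isothermal: W = nRT ln(V₂/V₁).
W = (1.79)(8.314)(479) × ln(52.5/11)
  = 7129 × 1.563
W_by_gas = 11141 J.

W ≈ 11100 J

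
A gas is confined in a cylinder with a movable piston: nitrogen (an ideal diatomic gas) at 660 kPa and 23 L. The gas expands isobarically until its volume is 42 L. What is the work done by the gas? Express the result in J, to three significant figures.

Isobaric: W = P ΔV.
W = (660 kPa)(42 − 23 L) = (660)(19) = 12540 J.

W ≈ 12500 J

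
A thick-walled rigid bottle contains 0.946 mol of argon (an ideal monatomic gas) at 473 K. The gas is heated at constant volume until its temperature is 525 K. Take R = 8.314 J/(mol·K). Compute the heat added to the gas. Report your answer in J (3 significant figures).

Constant volume ⇒ W = 0, so Q = ΔU = nCᵥΔT with Cᵥ = 3R/2 = 12.47 J/(mol·K).
ΔU = (0.946)(12.47)(525 − 473) = 613.5 J.

Q ≈ 613 J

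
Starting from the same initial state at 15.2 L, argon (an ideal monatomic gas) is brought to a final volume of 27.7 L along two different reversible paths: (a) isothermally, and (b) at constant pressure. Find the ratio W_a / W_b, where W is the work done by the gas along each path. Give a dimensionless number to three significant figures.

W_a / W_b ≈ 0.730

Path (a) isothermal: W = P₁V₁ ln(V₂/V₁) → W_a/(P₁V₁) = 0.6001.
Path (b) isobaric: W = P₁(V₂ − V₁) → W_b/(P₁V₁) = 0.8224.
W_a / W_b = 0.6001 / 0.8224 = 0.7298.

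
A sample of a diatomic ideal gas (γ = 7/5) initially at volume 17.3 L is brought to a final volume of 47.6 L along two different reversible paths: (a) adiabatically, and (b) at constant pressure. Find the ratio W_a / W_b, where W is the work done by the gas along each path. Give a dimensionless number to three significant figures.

W_a / W_b ≈ 0.475

Path (a) adiabatic: W = P₁V₁(1 − (V₁/V₂)^(γ−1))/(γ−1) → W_a/(P₁V₁) = 0.8323.
Path (b) isobaric: W = P₁(V₂ − V₁) → W_b/(P₁V₁) = 1.751.
W_a / W_b = 0.8323 / 1.751 = 0.4752.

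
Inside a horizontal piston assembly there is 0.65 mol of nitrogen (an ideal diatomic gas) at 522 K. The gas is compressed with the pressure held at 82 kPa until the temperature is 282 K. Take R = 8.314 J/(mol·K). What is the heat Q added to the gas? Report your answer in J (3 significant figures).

Q ≈ -4540 J

Isobaric: W = nRΔT = (0.65)(8.314)(-240) = -1297 J.
ΔU = nCᵥΔT with Cᵥ = 5R/2: ΔU = (0.65)(20.79)(-240) = -3242 J.
Q = ΔU + W = -3242 − 1297 = -4539 J.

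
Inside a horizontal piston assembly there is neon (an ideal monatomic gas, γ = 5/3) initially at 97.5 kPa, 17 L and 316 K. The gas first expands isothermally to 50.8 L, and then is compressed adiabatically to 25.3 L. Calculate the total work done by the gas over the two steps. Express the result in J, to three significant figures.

Step 1 (isothermal): W = P₁V₁ ln(V₂/V₁) = (1658) ln(50.8/17) = 1814 J.
After step 1: P = 32.63 kPa, V = 50.8 L, T = 316 K.
Step 2 (adiabatic): W = (P₁V₁ − P₂V₂)/(γ−1) = (1657 − 2638)/0.667 = -1471 J.
W_total = 1814 − 1471 = 343.6 J.

W_total ≈ 344 J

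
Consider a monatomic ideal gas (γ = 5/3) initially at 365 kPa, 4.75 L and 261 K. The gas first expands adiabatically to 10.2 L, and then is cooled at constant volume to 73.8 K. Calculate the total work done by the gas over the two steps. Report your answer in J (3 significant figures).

Step 1 (adiabatic): W = (P₁V₁ − P₂V₂)/(γ−1) = (1734 − 1042)/0.667 = 1038 J.
Step 2 (isochoric): W = 0 (constant volume).
W_total = 1038 + 0 = 1038 J.

W_total ≈ 1040 J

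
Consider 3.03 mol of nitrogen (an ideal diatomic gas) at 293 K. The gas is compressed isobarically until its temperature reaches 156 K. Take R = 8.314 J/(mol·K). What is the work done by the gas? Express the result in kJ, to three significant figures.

Isobaric: W = P ΔV = nR ΔT.
W = (3.03)(8.314)(156 − 293) = -3451 J.

W ≈ -3.45 kJ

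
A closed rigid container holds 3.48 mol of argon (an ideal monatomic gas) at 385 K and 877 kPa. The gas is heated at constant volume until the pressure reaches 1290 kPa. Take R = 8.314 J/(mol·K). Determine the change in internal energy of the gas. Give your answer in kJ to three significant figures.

Constant volume ⇒ W = 0, so Q = ΔU = nCᵥΔT with Cᵥ = 3R/2 = 12.47 J/(mol·K).
At constant V, T₂/T₁ = P₂/P₁ ⇒ ΔT = T₁(P₂/P₁ − 1) = 385·(1290/877 − 1) = 181.3 K.
ΔU = (3.48)(12.47)(181.3) = 7868 J.

ΔU ≈ 7.87 kJ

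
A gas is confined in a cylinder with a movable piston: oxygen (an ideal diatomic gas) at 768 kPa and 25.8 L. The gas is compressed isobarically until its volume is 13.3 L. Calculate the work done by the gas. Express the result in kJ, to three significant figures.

W ≈ -9.60 kJ

Isobaric: W = P ΔV.
W = (768 kPa)(13.3 − 25.8 L) = (768)(-12.5) = -9600 J.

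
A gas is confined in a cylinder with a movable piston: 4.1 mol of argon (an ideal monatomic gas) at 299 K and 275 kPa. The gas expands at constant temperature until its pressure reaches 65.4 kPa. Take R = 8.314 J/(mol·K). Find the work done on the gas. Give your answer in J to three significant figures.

Isothermal process: W = nRT ln(V₂/V₁) = nRT ln(P₁/P₂).
W = (4.1)(8.314)(299) × ln(275/65.4)
  = 10192 × ln(4.205) = 10192 × 1.436
W_by_gas = 14638 J; work on gas = −W_by = -14638 J.

W ≈ -14600 J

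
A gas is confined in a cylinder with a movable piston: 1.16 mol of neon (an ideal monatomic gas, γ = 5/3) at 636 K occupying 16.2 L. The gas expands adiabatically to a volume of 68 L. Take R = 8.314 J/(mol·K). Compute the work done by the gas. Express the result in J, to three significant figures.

Adiabatic: TV^(γ−1) = const with γ = 5/3.
T₂ = T₁ (V₁/V₂)^(γ−1) = 636 × (16.2/68)^0.667 = 636 × 0.3843 = 244.4 K.
W_by = nCᵥ(T₁ − T₂) = (1.16)(12.47)(636 − 244.4) = 5665 J.

W ≈ 5660 J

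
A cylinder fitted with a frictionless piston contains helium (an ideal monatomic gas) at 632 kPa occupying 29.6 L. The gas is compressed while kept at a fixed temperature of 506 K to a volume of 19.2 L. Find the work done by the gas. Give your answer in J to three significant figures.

W ≈ -8100 J

Isothermal: W = nRT ln(V₂/V₁) = P₁V₁ ln(V₂/V₁).
P₁V₁ = (632 kPa)(29.6 L) = 18707 J.
W = 18707 × ln(19.2/29.6) = 18707 × -0.4329
W_by_gas = -8098 J.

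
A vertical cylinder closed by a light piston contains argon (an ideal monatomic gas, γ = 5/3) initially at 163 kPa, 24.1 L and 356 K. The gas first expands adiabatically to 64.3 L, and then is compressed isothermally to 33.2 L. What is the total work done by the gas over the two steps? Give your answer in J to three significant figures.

W_total ≈ 1480 J

Step 1 (adiabatic): W = (P₁V₁ − P₂V₂)/(γ−1) = (3928 − 2042)/0.667 = 2829 J.
After step 1: P = 31.76 kPa, V = 64.3 L, T = 185.1 K.
Step 2 (isothermal): W = P₁V₁ ln(V₂/V₁) = (2042) ln(33.2/64.3) = -1350 J.
W_total = 2829 − 1350 = 1479 J.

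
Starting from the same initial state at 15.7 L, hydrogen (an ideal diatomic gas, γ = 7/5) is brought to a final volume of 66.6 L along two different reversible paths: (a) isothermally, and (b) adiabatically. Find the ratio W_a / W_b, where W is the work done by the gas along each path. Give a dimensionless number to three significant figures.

W_a / W_b ≈ 1.32

Path (a) isothermal: W = P₁V₁ ln(V₂/V₁) → W_a/(P₁V₁) = 1.445.
Path (b) adiabatic: W = P₁V₁(1 − (V₁/V₂)^(γ−1))/(γ−1) → W_b/(P₁V₁) = 1.097.
W_a / W_b = 1.445 / 1.097 = 1.317.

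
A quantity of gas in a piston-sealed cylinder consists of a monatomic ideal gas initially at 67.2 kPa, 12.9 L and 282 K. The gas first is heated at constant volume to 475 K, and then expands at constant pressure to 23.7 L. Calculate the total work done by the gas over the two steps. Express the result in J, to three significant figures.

W_total ≈ 1220 J

Step 1 (isochoric): W = 0 (constant volume).
After step 1: P = 113.2 kPa (V unchanged).
Step 2 (isobaric): W = PΔV = (113.2 kPa)(23.7 − 12.9 L) = 1222 J.
W_total = 0 + 1222 = 1222 J.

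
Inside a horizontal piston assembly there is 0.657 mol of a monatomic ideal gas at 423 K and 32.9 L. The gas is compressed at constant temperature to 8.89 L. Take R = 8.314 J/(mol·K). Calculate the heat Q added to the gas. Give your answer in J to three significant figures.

Q ≈ -3020 J

Isothermal ⇒ ΔU = 0, so Q = W = nRT ln(V₂/V₁).
Q = (0.657)(8.314)(423) ln(8.89/32.9) = 2311 × -1.309 = -3023 J.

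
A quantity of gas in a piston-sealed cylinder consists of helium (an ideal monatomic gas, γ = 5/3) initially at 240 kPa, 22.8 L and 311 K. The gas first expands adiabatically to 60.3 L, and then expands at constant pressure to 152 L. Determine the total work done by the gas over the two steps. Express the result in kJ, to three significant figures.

Step 1 (adiabatic): W = (P₁V₁ − P₂V₂)/(γ−1) = (5472 − 2861)/0.667 = 3916 J.
After step 1: P = 47.45 kPa, V = 60.3 L, T = 162.6 K.
Step 2 (isobaric): W = PΔV = (47.45 kPa)(152 − 60.3 L) = 4351 J.
W_total = 3916 + 4351 = 8267 J.

W_total ≈ 8.27 kJ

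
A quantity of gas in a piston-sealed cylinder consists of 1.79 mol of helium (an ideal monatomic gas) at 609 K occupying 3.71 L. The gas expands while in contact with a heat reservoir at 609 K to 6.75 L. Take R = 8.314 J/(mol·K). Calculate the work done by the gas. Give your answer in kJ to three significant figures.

Isothermal: W = nRT ln(V₂/V₁).
W = (1.79)(8.314)(609) × ln(6.75/3.71)
  = 9063 × 0.5985
W_by_gas = 5424 J.

W ≈ 5.42 kJ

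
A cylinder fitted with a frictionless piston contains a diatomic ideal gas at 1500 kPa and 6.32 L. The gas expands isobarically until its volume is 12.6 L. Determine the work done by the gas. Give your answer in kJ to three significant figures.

Isobaric: W = P ΔV.
W = (1500 kPa)(12.6 − 6.32 L) = (1500)(6.28) = 9420 J.

W ≈ 9.42 kJ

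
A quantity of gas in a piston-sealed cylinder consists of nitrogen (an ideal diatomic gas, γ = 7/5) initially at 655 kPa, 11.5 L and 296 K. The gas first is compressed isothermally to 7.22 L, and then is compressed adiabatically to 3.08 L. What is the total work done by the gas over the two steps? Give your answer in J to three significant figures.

W_total ≈ -11200 J

Step 1 (isothermal): W = P₁V₁ ln(V₂/V₁) = (7532) ln(7.22/11.5) = -3506 J.
After step 1: P = 1043 kPa, V = 7.22 L, T = 296 K.
Step 2 (adiabatic): W = (P₁V₁ − P₂V₂)/(γ−1) = (7533 − 10591)/0.4 = -7646 J.
W_total = -3506 − 7646 = -11152 J.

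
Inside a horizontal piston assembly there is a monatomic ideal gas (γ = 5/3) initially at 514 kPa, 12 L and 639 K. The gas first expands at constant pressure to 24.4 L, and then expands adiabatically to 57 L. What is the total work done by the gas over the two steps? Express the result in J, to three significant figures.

Step 1 (isobaric): W = PΔV = (514 kPa)(24.4 − 12 L) = 6374 J.
After step 1: P = 514 kPa, V = 24.4 L, T = 1299 K.
Step 2 (adiabatic): W = (P₁V₁ − P₂V₂)/(γ−1) = (12542 − 7124)/0.667 = 8127 J.
W_total = 6374 + 8127 = 14501 J.

W_total ≈ 14500 J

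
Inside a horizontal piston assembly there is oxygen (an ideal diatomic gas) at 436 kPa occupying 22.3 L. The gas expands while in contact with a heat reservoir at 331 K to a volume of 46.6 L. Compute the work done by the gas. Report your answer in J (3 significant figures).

Isothermal: W = nRT ln(V₂/V₁) = P₁V₁ ln(V₂/V₁).
P₁V₁ = (436 kPa)(22.3 L) = 9723 J.
W = 9723 × ln(46.6/22.3) = 9723 × 0.737
W_by_gas = 7166 J.

W ≈ 7170 J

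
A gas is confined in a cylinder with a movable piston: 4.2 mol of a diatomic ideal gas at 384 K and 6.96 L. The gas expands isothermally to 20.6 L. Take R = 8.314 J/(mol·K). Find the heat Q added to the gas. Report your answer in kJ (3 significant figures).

Q ≈ 14.6 kJ

Isothermal ⇒ ΔU = 0, so Q = W = nRT ln(V₂/V₁).
Q = (4.2)(8.314)(384) ln(20.6/6.96) = 13409 × 1.085 = 14550 J.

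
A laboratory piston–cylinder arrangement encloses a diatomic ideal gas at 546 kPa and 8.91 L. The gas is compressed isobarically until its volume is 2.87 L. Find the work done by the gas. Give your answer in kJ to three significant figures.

W ≈ -3.30 kJ

Isobaric: W = P ΔV.
W = (546 kPa)(2.87 − 8.91 L) = (546)(-6.04) = -3298 J.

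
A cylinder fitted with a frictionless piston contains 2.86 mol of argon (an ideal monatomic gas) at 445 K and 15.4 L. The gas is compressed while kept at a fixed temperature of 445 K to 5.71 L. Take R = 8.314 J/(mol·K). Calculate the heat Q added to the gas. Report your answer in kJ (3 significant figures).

Q ≈ -10.5 kJ

Isothermal ⇒ ΔU = 0, so Q = W = nRT ln(V₂/V₁).
Q = (2.86)(8.314)(445) ln(5.71/15.4) = 10581 × -0.9921 = -10498 J.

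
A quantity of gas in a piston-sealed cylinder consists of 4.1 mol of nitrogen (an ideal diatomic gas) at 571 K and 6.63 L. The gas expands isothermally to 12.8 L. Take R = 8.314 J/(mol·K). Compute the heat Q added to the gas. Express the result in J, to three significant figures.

Isothermal ⇒ ΔU = 0, so Q = W = nRT ln(V₂/V₁).
Q = (4.1)(8.314)(571) ln(12.8/6.63) = 19464 × 0.6578 = 12804 J.

Q ≈ 12800 J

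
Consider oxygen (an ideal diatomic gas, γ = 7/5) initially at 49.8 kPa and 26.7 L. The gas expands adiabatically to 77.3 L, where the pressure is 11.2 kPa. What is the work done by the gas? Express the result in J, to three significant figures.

W ≈ 1160 J

Adiabatic: W = (P₁V₁ − P₂V₂)/(γ − 1) with γ = 7/5.
P₁V₁ = 1330 J, P₂V₂ = 865.8 J.
W = (1330 − 865.8) / 0.4 = 1160 J.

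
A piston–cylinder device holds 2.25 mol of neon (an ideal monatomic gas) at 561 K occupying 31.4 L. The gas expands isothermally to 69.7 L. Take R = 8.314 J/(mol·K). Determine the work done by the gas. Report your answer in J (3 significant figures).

W ≈ 8370 J

Isothermal: W = nRT ln(V₂/V₁).
W = (2.25)(8.314)(561) × ln(69.7/31.4)
  = 10494 × 0.7974
W_by_gas = 8368 J.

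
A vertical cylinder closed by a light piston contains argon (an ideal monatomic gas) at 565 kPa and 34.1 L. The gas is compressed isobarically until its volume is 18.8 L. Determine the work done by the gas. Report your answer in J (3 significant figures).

W ≈ -8640 J

Isobaric: W = P ΔV.
W = (565 kPa)(18.8 − 34.1 L) = (565)(-15.3) = -8644 J.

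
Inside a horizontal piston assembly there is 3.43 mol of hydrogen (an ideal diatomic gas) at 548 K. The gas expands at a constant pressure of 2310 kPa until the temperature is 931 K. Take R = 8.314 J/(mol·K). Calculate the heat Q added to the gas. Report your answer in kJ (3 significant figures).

Isobaric: W = nRΔT = (3.43)(8.314)(383) = 10922 J.
ΔU = nCᵥΔT with Cᵥ = 5R/2: ΔU = (3.43)(20.79)(383) = 27305 J.
Q = ΔU + W = 27305 + 10922 = 38227 J.

Q ≈ 38.2 kJ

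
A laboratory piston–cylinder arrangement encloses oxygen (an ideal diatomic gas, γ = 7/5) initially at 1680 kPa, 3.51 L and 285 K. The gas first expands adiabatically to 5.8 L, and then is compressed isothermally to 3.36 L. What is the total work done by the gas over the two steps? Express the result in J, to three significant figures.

Step 1 (adiabatic): W = (P₁V₁ − P₂V₂)/(γ−1) = (5897 − 4824)/0.4 = 2683 J.
After step 1: P = 831.6 kPa, V = 5.8 L, T = 233.1 K.
Step 2 (isothermal): W = P₁V₁ ln(V₂/V₁) = (4824) ln(3.36/5.8) = -2633 J.
W_total = 2683 − 2633 = 49.82 J.

W_total ≈ 49.8 J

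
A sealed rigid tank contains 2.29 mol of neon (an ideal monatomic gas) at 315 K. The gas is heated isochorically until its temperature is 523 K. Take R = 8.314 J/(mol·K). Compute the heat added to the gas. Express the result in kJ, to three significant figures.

Constant volume ⇒ W = 0, so Q = ΔU = nCᵥΔT with Cᵥ = 3R/2 = 12.47 J/(mol·K).
ΔU = (2.29)(12.47)(523 − 315) = 5940 J.

Q ≈ 5.94 kJ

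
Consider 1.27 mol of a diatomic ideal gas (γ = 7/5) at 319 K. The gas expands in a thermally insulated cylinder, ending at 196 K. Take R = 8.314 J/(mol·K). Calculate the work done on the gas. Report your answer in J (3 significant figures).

W ≈ -3250 J

Adiabatic ⇒ Q = 0, so W_by = −ΔU = nCᵥ(T₁ − T₂).
Cᵥ = 5R/2 = 20.79 J/(mol·K).
W = (1.27)(20.79)(319 − 196) = 3247 J.
Work on gas = −W_by = -3247 J.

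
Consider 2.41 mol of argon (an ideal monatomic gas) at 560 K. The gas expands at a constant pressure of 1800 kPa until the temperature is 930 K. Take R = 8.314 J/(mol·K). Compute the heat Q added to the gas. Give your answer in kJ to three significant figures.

Isobaric: W = nRΔT = (2.41)(8.314)(370) = 7414 J.
ΔU = nCᵥΔT with Cᵥ = 3R/2: ΔU = (2.41)(12.47)(370) = 11120 J.
Q = ΔU + W = 11120 + 7414 = 18534 J.

Q ≈ 18.5 kJ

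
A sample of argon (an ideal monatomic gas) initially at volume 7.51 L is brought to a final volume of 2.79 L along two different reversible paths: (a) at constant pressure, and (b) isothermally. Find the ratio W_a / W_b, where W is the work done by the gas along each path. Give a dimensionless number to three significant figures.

Path (a) isobaric: W = P₁(V₂ − V₁) → W_a/(P₁V₁) = -0.6285.
Path (b) isothermal: W = P₁V₁ ln(V₂/V₁) → W_b/(P₁V₁) = -0.9902.
W_a / W_b = -0.6285 / -0.9902 = 0.6347.

W_a / W_b ≈ 0.635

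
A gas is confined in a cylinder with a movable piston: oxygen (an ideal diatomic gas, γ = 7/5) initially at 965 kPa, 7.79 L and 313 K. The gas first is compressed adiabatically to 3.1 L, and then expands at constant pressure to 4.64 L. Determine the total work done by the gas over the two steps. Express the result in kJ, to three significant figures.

Step 1 (adiabatic): W = (P₁V₁ − P₂V₂)/(γ−1) = (7517 − 10868)/0.4 = -8376 J.
After step 1: P = 3506 kPa, V = 3.1 L, T = 452.5 K.
Step 2 (isobaric): W = PΔV = (3506 kPa)(4.64 − 3.1 L) = 5399 J.
W_total = -8376 + 5399 = -2977 J.

W_total ≈ -2.98 kJ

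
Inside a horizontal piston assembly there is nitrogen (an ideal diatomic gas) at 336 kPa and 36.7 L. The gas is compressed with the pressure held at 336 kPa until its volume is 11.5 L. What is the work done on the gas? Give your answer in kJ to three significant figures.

W ≈ 8.47 kJ

Isobaric: W = P ΔV.
W = (336 kPa)(11.5 − 36.7 L) = (336)(-25.2) = -8467 J.
Work on gas = −W_by = 8467 J.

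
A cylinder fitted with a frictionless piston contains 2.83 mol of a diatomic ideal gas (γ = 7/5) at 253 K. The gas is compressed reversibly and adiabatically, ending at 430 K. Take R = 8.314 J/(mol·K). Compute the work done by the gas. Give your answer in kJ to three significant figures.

Adiabatic ⇒ Q = 0, so W_by = −ΔU = nCᵥ(T₁ − T₂).
Cᵥ = 5R/2 = 20.79 J/(mol·K).
W = (2.83)(20.79)(253 − 430) = -10411 J.

W ≈ -10.4 kJ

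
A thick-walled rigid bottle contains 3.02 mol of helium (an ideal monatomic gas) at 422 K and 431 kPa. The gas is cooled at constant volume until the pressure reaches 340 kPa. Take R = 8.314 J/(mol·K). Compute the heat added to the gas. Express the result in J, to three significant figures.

Constant volume ⇒ W = 0, so Q = ΔU = nCᵥΔT with Cᵥ = 3R/2 = 12.47 J/(mol·K).
At constant V, T₂/T₁ = P₂/P₁ ⇒ ΔT = T₁(P₂/P₁ − 1) = 422·(340/431 − 1) = -89.1 K.
ΔU = (3.02)(12.47)(-89.1) = -3356 J.

Q ≈ -3360 J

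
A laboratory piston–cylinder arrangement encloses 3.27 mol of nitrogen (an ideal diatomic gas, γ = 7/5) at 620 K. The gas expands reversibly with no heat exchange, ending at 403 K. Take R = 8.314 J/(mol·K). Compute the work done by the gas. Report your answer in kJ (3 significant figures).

Adiabatic ⇒ Q = 0, so W_by = −ΔU = nCᵥ(T₁ − T₂).
Cᵥ = 5R/2 = 20.79 J/(mol·K).
W = (3.27)(20.79)(620 − 403) = 14749 J.

W ≈ 14.7 kJ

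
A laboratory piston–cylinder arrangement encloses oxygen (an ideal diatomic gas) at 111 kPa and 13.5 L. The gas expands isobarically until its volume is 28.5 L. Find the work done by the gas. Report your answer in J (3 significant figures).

W ≈ 1660 J

Isobaric: W = P ΔV.
W = (111 kPa)(28.5 − 13.5 L) = (111)(15) = 1665 J.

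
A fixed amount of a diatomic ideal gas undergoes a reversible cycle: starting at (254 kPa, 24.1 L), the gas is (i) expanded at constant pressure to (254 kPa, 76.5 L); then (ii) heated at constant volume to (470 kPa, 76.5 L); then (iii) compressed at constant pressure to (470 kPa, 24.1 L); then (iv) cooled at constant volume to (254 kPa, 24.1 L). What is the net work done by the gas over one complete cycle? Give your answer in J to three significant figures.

Constant-volume legs do no work.
W(i) = (254)(76.5 − 24.1) = 13310 J; W(iii) = (470)(24.1 − 76.5) = -24628 J.
W_net = 13310 − 24628 = -11318 J (the counter-clockwise enclosed area).

W_net ≈ -11300 J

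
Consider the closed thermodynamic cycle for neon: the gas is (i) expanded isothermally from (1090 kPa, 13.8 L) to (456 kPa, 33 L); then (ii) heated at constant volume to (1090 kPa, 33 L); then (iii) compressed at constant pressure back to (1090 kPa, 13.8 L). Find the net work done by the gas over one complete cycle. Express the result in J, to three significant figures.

W_net ≈ -7810 J

Leg (i): W = PᵢVᵢ ln(V_f/Vᵢ) = (15042) ln(33/13.8) = 13114 J.
Leg (ii): W = 0.
Leg (iii): W = PΔV = (1090)(13.8 − 33) = -20928 J.
W_net = 13114 − 20928 = -7814 J.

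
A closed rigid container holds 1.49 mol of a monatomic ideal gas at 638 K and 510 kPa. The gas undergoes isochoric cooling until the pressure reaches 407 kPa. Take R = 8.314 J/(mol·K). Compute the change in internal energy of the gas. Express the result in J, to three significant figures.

Constant volume ⇒ W = 0, so Q = ΔU = nCᵥΔT with Cᵥ = 3R/2 = 12.47 J/(mol·K).
At constant V, T₂/T₁ = P₂/P₁ ⇒ ΔT = T₁(P₂/P₁ − 1) = 638·(407/510 − 1) = -128.9 K.
ΔU = (1.49)(12.47)(-128.9) = -2394 J.

ΔU ≈ -2390 J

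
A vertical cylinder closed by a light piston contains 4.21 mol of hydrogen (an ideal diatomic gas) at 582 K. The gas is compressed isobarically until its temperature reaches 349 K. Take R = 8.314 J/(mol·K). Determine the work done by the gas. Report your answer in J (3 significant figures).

W ≈ -8160 J

Isobaric: W = P ΔV = nR ΔT.
W = (4.21)(8.314)(349 − 582) = -8155 J.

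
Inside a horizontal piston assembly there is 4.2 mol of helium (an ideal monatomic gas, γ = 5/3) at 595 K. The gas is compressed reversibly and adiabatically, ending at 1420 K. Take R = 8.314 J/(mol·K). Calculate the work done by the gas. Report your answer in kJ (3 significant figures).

W ≈ -43.2 kJ

Adiabatic ⇒ Q = 0, so W_by = −ΔU = nCᵥ(T₁ − T₂).
Cᵥ = 3R/2 = 12.47 J/(mol·K).
W = (4.2)(12.47)(595 − 1420) = -43212 J.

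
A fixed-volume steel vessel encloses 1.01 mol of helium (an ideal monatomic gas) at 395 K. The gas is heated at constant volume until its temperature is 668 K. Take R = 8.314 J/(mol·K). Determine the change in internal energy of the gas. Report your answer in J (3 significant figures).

Constant volume ⇒ W = 0, so Q = ΔU = nCᵥΔT with Cᵥ = 3R/2 = 12.47 J/(mol·K).
ΔU = (1.01)(12.47)(668 − 395) = 3439 J.

ΔU ≈ 3440 J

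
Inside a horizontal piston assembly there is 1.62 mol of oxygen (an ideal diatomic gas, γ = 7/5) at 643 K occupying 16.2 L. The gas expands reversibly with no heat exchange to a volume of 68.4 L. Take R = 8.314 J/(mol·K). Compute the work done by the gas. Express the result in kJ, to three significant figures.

W ≈ 9.48 kJ

Adiabatic: TV^(γ−1) = const with γ = 7/5.
T₂ = T₁ (V₁/V₂)^(γ−1) = 643 × (16.2/68.4)^0.4 = 643 × 0.5621 = 361.4 K.
W_by = nCᵥ(T₁ − T₂) = (1.62)(20.79)(643 − 361.4) = 9482 J.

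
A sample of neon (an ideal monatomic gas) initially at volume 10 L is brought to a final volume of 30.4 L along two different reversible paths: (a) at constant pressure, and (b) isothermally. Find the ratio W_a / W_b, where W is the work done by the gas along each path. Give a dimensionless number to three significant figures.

Path (a) isobaric: W = P₁(V₂ − V₁) → W_a/(P₁V₁) = 2.04.
Path (b) isothermal: W = P₁V₁ ln(V₂/V₁) → W_b/(P₁V₁) = 1.112.
W_a / W_b = 2.04 / 1.112 = 1.835.

W_a / W_b ≈ 1.83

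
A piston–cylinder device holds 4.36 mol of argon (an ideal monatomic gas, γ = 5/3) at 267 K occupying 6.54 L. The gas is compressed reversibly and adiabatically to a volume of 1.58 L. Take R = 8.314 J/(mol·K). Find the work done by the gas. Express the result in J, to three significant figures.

W ≈ -22900 J

Adiabatic: TV^(γ−1) = const with γ = 5/3.
T₂ = T₁ (V₁/V₂)^(γ−1) = 267 × (6.54/1.58)^0.667 = 267 × 2.578 = 688.3 K.
W_by = nCᵥ(T₁ − T₂) = (4.36)(12.47)(267 − 688.3) = -22909 J.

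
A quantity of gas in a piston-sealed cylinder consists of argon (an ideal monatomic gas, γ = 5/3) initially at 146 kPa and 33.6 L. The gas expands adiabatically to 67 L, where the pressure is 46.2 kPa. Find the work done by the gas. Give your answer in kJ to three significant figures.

W ≈ 2.72 kJ

Adiabatic: W = (P₁V₁ − P₂V₂)/(γ − 1) with γ = 5/3.
P₁V₁ = 4906 J, P₂V₂ = 3095 J.
W = (4906 − 3095) / 0.6667 = 2715 J.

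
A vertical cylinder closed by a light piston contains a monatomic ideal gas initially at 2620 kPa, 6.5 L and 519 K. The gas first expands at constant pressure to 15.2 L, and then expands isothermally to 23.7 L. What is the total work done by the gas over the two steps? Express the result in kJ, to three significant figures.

Step 1 (isobaric): W = PΔV = (2620 kPa)(15.2 − 6.5 L) = 22794 J.
After step 1: P = 2620 kPa, V = 15.2 L, T = 1214 K.
Step 2 (isothermal): W = P₁V₁ ln(V₂/V₁) = (39824) ln(23.7/15.2) = 17689 J.
W_total = 22794 + 17689 = 40483 J.

W_total ≈ 40.5 kJ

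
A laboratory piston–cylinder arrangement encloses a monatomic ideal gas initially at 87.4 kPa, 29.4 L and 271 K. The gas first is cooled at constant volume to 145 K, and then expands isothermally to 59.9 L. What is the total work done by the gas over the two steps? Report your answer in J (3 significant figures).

Step 1 (isochoric): W = 0 (constant volume).
After step 1: P = 46.76 kPa (V unchanged).
Step 2 (isothermal): W = P₁V₁ ln(V₂/V₁) = (1375) ln(59.9/29.4) = 978.5 J.
W_total = 0 + 978.5 = 978.5 J.

W_total ≈ 978 J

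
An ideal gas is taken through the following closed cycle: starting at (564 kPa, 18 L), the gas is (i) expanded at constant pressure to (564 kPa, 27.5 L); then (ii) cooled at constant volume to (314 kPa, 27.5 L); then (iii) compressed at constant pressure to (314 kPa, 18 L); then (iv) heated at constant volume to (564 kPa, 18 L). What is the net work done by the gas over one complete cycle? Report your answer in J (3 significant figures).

Constant-volume legs do no work.
W(i) = (564)(27.5 − 18) = 5358 J; W(iii) = (314)(18 − 27.5) = -2983 J.
W_net = 5358 − 2983 = 2375 J (the clockwise enclosed area).

W_net ≈ 2380 J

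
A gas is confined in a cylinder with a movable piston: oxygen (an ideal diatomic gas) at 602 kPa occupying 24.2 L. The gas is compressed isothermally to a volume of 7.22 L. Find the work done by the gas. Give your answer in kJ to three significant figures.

Isothermal: W = nRT ln(V₂/V₁) = P₁V₁ ln(V₂/V₁).
P₁V₁ = (602 kPa)(24.2 L) = 14568 J.
W = 14568 × ln(7.22/24.2) = 14568 × -1.209
W_by_gas = -17620 J.

W ≈ -17.6 kJ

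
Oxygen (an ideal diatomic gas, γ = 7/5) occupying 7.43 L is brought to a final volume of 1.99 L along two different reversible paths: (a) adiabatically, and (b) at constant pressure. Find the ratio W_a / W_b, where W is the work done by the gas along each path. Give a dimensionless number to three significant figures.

Path (a) adiabatic: W = P₁V₁(1 − (V₁/V₂)^(γ−1))/(γ−1) → W_a/(P₁V₁) = -1.734.
Path (b) isobaric: W = P₁(V₂ − V₁) → W_b/(P₁V₁) = -0.7322.
W_a / W_b = -1.734 / -0.7322 = 2.369.

W_a / W_b ≈ 2.37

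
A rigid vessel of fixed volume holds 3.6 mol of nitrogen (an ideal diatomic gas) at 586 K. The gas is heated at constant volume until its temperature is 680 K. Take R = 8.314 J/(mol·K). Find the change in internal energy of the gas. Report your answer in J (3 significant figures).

Constant volume ⇒ W = 0, so Q = ΔU = nCᵥΔT with Cᵥ = 5R/2 = 20.79 J/(mol·K).
ΔU = (3.6)(20.79)(680 − 586) = 7034 J.

ΔU ≈ 7030 J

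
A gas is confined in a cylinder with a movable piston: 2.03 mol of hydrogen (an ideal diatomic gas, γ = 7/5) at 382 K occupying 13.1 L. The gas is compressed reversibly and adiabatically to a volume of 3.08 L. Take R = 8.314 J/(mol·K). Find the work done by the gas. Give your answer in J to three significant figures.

Adiabatic: TV^(γ−1) = const with γ = 7/5.
T₂ = T₁ (V₁/V₂)^(γ−1) = 382 × (13.1/3.08)^0.4 = 382 × 1.784 = 681.6 K.
W_by = nCᵥ(T₁ − T₂) = (2.03)(20.79)(382 − 681.6) = -12643 J.

W ≈ -12600 J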